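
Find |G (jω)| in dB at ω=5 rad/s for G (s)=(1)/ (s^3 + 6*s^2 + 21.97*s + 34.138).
Substitute s = j*5: G(j5) = -0.00848587 + 0.0011096j.
|G(j5)| = sqrt(Re² + Im²) = 0.008558.
20*log₁₀(0.008558) = -41.35 dB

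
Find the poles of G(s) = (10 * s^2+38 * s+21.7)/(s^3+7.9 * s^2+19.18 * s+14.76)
Set denominator = 0: s^3 + 7.9*s^2 + 19.18*s + 14.76 = (s + 4.1)(s + 1.8)(s + 2) = 0 → Poles: -1.8, -2, -4.1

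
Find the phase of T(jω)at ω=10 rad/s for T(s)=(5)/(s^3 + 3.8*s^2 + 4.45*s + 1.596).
Substitute s = j*10: T(j10) = -0.0017914 + 0.00452342j.
∠T(j10) = atan2(Im, Re) = atan2(0.00452342, -0.0017914) = 111.60° (principal value).
Summing the individual angle contributions Σ∠(j10 − zᵢ) − Σ∠(j10 − pₖ) over the 0 zero(s) and 3 pole(s), each followed continuously from ω = 0 (DC phase referenced to (−180°, 180°]), gives -248.40°, i.e. the principal value - 360°. Continuous Bode phase = -248.40°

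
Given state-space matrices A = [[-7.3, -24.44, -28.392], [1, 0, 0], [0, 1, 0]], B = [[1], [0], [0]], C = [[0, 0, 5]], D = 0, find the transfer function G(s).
G(s) = C(sI - A)⁻¹B + D.
Characteristic polynomial det(sI - A) = s^3 + 7.3*s^2 + 24.44*s + 28.392.
Numerator from C·adj(sI-A)·B + D·det(sI-A) = 5.
G(s) = (5)/(s^3 + 7.3*s^2 + 24.44*s + 28.392)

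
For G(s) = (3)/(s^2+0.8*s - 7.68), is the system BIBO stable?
Denominator: s^2 + 0.8*s - 7.68 = (s - 2.4)(s + 3.2). Poles: -3.2, 2.4. All Re(p)<0: No (unstable)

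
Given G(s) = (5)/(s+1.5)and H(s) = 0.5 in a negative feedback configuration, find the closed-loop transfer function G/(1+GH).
Closed-loop T = G/(1+GH).
Numerator: G_num * H_den = 5.
Denominator: G_den * H_den + G_num * H_num = (s + 1.5) + (2.5) = s + 4.
T(s) = (5)/(s + 4)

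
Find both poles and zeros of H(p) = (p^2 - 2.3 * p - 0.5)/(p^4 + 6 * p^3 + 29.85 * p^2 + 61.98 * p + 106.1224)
Set denominator = 0: p^4 + 6*p^3 + 29.85*p^2 + 61.98*p + 106.1224 = (p^2 + 2.8*p + 8.72)(p^2 + 3.2*p + 12.17) = 0 → Poles: -1.4 + 2.6j, -1.4 - 2.6j, -1.6 + 3.1j, -1.6 - 3.1j
Set numerator = 0: p^2 - 2.3*p - 0.5 = (p - 2.5)(p + 0.2) = 0 → Zeros: -0.2, 2.5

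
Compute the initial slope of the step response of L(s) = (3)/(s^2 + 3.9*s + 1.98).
IVT: y'(0⁺) = lim_{s→∞} s²·Y(s) = lim_{s→∞} s·L(s).
deg(num) = 0, deg(den) = 2, relative degree = 2 ≥ 2, so s·L(s) → 0. Initial slope = 0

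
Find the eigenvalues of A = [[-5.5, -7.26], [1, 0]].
Eigenvalues solve det(λI - A) = 0.
Characteristic polynomial: λ^2 + 5.5*λ + 7.26 = 0.
Factor: (λ + 3.3)(λ + 2.2) = 0.
Roots: -2.2, -3.3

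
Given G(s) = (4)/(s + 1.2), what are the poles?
Set denominator = 0: s + 1.2 = 0 → Poles: -1.2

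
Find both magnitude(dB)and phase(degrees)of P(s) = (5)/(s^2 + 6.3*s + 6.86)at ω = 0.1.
Substitute s = j*0.1: P(j0.1) = 0.723805 - 0.0665689j.
|P| = 20*log₁₀(sqrt(Re²+Im²)) = -2.77 dB.
∠P = atan2(Im, Re) = -5.25°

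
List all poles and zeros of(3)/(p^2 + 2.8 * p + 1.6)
Set denominator = 0: p^2 + 2.8*p + 1.6 = (p + 0.8)(p + 2) = 0 → Poles: -0.8, -2
Numerator is a nonzero constant (3) → Zeros: none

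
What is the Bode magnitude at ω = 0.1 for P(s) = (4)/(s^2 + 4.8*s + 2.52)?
Substitute s = j*0.1: P(j0.1) = 1.5374 - 0.294005j.
|P(j0.1)| = sqrt(Re² + Im²) = 1.565.
20*log₁₀(1.565) = 3.89 dB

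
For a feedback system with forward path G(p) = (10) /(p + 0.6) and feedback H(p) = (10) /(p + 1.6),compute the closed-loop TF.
Closed-loop T = G/(1+GH).
Numerator: G_num * H_den = 10*p + 16.
Denominator: G_den * H_den + G_num * H_num = (p^2 + 2.2*p + 0.96) + (100) = p^2 + 2.2*p + 100.96.
T(p) = (10*p + 16)/(p^2 + 2.2*p + 100.96)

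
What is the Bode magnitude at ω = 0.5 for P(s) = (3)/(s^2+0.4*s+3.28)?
Substitute s = j*0.5: P(j0.5) = 0.985804 - 0.0650696j.
|P(j0.5)| = sqrt(Re² + Im²) = 0.9879.
20*log₁₀(0.9879) = -0.11 dB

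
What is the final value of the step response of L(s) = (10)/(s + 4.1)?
FVT: lim_{t→∞} y(t) = lim_{s→0} s*Y(s) where Y(s) = L(s)/s.
= lim_{s→0} L(s) = L(0) = num(0)/den(0) = 10/4.1 = 2.439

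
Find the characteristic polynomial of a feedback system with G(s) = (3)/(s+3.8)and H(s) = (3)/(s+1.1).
Characteristic poly = G_den * H_den + G_num * H_num = (s^2 + 4.9*s + 4.18) + (9) = s^2 + 4.9*s + 13.18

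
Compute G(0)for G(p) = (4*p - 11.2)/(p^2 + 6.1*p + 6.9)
DC gain = G(0) = num(0)/den(0) = -11.2/6.9 = -1.623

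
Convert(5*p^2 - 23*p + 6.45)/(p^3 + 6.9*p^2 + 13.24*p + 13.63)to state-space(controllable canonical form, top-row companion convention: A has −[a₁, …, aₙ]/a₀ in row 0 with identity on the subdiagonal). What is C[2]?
Reachable canonical form: C = numerator coefficients (right-aligned, zero-padded to length n).
num = 5*p^2 - 23*p + 6.45, C = [[5, -23, 6.45]].
C[2] = 6.45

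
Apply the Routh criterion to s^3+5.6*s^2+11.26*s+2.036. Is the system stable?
Routh array:
s^3: [1, 11.26]; s^2: [5.6, 2.036]; s^1: [10.8964]; s^0: [2.036]
First column: [1, 5.6, 10.8964, 2.036]. Sign changes = 0.
Yes, stable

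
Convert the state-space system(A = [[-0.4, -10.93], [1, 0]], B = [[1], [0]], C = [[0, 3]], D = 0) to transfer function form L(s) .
L(s) = C(sI - A)⁻¹B + D.
Characteristic polynomial det(sI - A) = s^2 + 0.4*s + 10.93.
Numerator from C·adj(sI-A)·B + D·det(sI-A) = 3.
L(s) = (3)/(s^2 + 0.4*s + 10.93)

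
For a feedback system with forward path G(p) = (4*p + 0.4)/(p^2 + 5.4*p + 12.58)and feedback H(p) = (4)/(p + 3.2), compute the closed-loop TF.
Closed-loop T = G/(1+GH).
Numerator: G_num * H_den = 4*p^2 + 13.2*p + 1.28.
Denominator: G_den * H_den + G_num * H_num = (p^3 + 8.6*p^2 + 29.86*p + 40.256) + (16*p + 1.6) = p^3 + 8.6*p^2 + 45.86*p + 41.856.
T(p) = (4*p^2 + 13.2*p + 1.28)/(p^3 + 8.6*p^2 + 45.86*p + 41.856)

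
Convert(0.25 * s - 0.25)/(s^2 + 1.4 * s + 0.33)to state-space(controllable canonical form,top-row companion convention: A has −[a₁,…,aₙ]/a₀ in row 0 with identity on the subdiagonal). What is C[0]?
Reachable canonical form: C = numerator coefficients (right-aligned, zero-padded to length n).
num = 0.25*s - 0.25, C = [[0.25, -0.25]].
C[0] = 0.25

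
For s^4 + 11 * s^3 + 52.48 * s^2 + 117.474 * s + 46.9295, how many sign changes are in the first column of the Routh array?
Routh array:
s^4: [1, 52.48, 46.9295]; s^3: [11, 117.474]; s^2: [41.8005, 46.9295]; s^1: [105.124]; s^0: [46.9295]
First column: [1, 11, 41.8005, 105.124, 46.9295]. Sign changes = 0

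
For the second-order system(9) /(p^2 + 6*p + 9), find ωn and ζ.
Standard form: ωn²/(p²+2ζωn·p+ωn²).
const=9=ωn² → ωn=3, p coeff=6=2ζωn → ζ=1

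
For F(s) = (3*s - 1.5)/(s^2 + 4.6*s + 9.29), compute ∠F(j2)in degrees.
Substitute s = j*2: F(j2) = 0.41967 + 0.404354j.
∠F(j2) = atan2(Im, Re) = atan2(0.404354, 0.41967) = 43.94°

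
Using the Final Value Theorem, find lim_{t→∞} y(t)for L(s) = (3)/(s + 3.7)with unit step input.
FVT: lim_{t→∞} y(t) = lim_{s→0} s*Y(s) where Y(s) = L(s)/s.
= lim_{s→0} L(s) = L(0) = num(0)/den(0) = 3/3.7 = 0.8108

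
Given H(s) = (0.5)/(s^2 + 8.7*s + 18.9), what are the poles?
Set denominator = 0: s^2 + 8.7*s + 18.9 = (s + 4.2)(s + 4.5) = 0 → Poles: -4.2, -4.5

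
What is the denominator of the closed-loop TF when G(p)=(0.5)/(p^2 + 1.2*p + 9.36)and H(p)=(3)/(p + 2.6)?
Characteristic poly = G_den * H_den + G_num * H_num = (p^3 + 3.8*p^2 + 12.48*p + 24.336) + (1.5) = p^3 + 3.8*p^2 + 12.48*p + 25.836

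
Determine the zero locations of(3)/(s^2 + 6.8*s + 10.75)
Numerator is a nonzero constant (3) → Zeros: none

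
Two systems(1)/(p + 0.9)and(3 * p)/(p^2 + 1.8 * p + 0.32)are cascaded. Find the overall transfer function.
Series: H = H₁ · H₂ = (n₁·n₂)/(d₁·d₂).
Num: n₁·n₂ = 3*p. Den: d₁·d₂ = p^3 + 2.7*p^2 + 1.94*p + 0.288.
H(p) = (3*p)/(p^3 + 2.7*p^2 + 1.94*p + 0.288)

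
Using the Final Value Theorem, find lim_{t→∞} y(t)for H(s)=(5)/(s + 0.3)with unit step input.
FVT: lim_{t→∞} y(t) = lim_{s→0} s*Y(s) where Y(s) = H(s)/s.
= lim_{s→0} H(s) = H(0) = num(0)/den(0) = 5/0.3 = 16.67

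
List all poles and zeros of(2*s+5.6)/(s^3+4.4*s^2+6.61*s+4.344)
Set denominator = 0: s^3 + 4.4*s^2 + 6.61*s + 4.344 = (s + 2.4)(s^2 + 2*s + 1.81) = 0 → Poles: -1 + 0.9j, -1 - 0.9j, -2.4
Set numerator = 0: 2*s + 5.6 = 0 → Zeros: -2.8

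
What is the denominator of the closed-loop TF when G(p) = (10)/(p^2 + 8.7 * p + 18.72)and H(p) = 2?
Characteristic poly = G_den * H_den + G_num * H_num = (p^2 + 8.7*p + 18.72) + (20) = p^2 + 8.7*p + 38.72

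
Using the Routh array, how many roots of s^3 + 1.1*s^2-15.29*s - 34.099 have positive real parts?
Routh array:
s^3: [1, -15.29]; s^2: [1.1, -34.099]; s^1: [15.7091]; s^0: [-34.099]
First column: [1, 1.1, 15.7091, -34.099]. Sign changes = RHP roots = 1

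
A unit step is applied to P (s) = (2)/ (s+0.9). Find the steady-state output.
FVT: lim_{t→∞} y(t) = lim_{s→0} s*Y(s) where Y(s) = P(s)/s.
= lim_{s→0} P(s) = P(0) = num(0)/den(0) = 2/0.9 = 2.222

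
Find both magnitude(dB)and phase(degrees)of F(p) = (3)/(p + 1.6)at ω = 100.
Substitute p = j*100: F(j100) = 0.000479877 - 0.0299923j.
|F| = 20*log₁₀(sqrt(Re²+Im²)) = -30.46 dB.
∠F = atan2(Im, Re) = -89.08°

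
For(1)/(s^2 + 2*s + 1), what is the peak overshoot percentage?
Standard form: ωn²/(s²+2ζωn·s+ωn²) → ωn = 1, ζ = 1.
ζ ≥ 1, so the response is non-oscillatory: peak overshoot = 0%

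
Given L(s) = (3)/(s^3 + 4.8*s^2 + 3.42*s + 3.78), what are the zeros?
Numerator is a nonzero constant (3) → Zeros: none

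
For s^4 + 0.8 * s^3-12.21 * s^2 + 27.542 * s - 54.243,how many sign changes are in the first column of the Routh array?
Routh array:
s^4: [1, -12.21, -54.243]; s^3: [0.8, 27.542]; s^2: [-46.6375, -54.243]; s^1: [26.6115]; s^0: [-54.243]
First column: [1, 0.8, -46.6375, 26.6115, -54.243]. Sign changes = 3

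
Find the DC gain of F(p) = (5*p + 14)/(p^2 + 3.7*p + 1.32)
DC gain = F(0) = num(0)/den(0) = 14/1.32 = 10.61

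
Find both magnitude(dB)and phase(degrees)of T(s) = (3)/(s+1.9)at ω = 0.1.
Substitute s = j*0.1: T(j0.1) = 1.57459 - 0.0828729j.
|T| = 20*log₁₀(sqrt(Re²+Im²)) = 3.96 dB.
∠T = atan2(Im, Re) = -3.01°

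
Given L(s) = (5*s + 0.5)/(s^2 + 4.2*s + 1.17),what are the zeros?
Set numerator = 0: 5*s + 0.5 = 0 → Zeros: -0.1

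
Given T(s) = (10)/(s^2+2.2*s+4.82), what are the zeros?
Numerator is a nonzero constant (10) → Zeros: none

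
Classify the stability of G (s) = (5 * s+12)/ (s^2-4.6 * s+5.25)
Denominator: s^2 - 4.6*s + 5.25 = (s - 2.5)(s - 2.1). Poles: 2.1, 2.5. Unstable (2 pole(s) in RHP)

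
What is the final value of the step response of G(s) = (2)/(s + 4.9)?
FVT: lim_{t→∞} y(t) = lim_{s→0} s*Y(s) where Y(s) = G(s)/s.
= lim_{s→0} G(s) = G(0) = num(0)/den(0) = 2/4.9 = 0.4082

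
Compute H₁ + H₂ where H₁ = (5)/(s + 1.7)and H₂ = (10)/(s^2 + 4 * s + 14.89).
Parallel: H = H₁ + H₂ = (n₁·d₂ + n₂·d₁)/(d₁·d₂).
n₁·d₂ = 5*s^2 + 20*s + 74.45. n₂·d₁ = 10*s + 17. Sum = 5*s^2 + 30*s + 91.45. d₁·d₂ = s^3 + 5.7*s^2 + 21.69*s + 25.313.
H(s) = (5*s^2 + 30*s + 91.45)/(s^3 + 5.7*s^2 + 21.69*s + 25.313)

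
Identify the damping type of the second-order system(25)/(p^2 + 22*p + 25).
Standard form: ωn²/(p²+2ζωn·p+ωn²) gives ωn=5, ζ=2.2.
Overdamped (ζ = 2.2 > 1)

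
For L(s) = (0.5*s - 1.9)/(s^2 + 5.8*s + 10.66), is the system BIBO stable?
Denominator: s^2 + 5.8*s + 10.66. Poles: -2.9 + 1.5j, -2.9 - 1.5j. All Re(p)<0: Yes (stable)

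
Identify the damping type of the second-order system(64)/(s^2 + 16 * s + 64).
Standard form: ωn²/(s²+2ζωn·s+ωn²) gives ωn=8, ζ=1.
Critically damped (ζ = 1)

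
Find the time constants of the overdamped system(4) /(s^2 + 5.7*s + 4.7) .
Overdamped: real poles at -1, -4.7. τ = -1/pole → τ₁ = 1, τ₂ = 0.2128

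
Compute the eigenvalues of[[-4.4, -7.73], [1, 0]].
Eigenvalues solve det(λI - A) = 0.
Characteristic polynomial: λ^2 + 4.4*λ + 7.73 = 0.
Roots: -2.2 + 1.7j, -2.2 - 1.7j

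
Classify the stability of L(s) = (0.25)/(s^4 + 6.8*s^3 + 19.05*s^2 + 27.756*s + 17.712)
Denominator: s^4 + 6.8*s^3 + 19.05*s^2 + 27.756*s + 17.712 = (s + 2)(s + 2.4)(s^2 + 2.4*s + 3.69). Poles: -1.2 + 1.5j, -1.2 - 1.5j, -2, -2.4. Stable (all poles in LHP)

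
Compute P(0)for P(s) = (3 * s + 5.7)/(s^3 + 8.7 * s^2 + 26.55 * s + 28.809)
DC gain = P(0) = num(0)/den(0) = 5.7/28.809 = 0.1979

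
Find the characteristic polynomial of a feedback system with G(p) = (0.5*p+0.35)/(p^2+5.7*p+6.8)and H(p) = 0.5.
Characteristic poly = G_den * H_den + G_num * H_num = (p^2 + 5.7*p + 6.8) + (0.25*p + 0.175) = p^2 + 5.95*p + 6.975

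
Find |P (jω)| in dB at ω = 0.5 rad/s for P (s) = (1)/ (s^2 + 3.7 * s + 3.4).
Substitute s = j*0.5: P(j0.5) = 0.236043 - 0.138629j.
|P(j0.5)| = sqrt(Re² + Im²) = 0.2737.
20*log₁₀(0.2737) = -11.25 dB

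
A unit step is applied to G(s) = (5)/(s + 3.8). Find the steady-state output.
FVT: lim_{t→∞} y(t) = lim_{s→0} s*Y(s) where Y(s) = G(s)/s.
= lim_{s→0} G(s) = G(0) = num(0)/den(0) = 5/3.8 = 1.316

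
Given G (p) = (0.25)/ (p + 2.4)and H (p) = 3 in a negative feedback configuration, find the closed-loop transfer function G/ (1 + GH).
Closed-loop T = G/(1+GH).
Numerator: G_num * H_den = 0.25.
Denominator: G_den * H_den + G_num * H_num = (p + 2.4) + (0.75) = p + 3.15.
T(p) = (0.25)/(p + 3.15)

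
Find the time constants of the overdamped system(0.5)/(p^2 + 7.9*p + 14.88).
Overdamped: real poles at -3.1, -4.8. τ = -1/pole → τ₁ = 0.3226, τ₂ = 0.2083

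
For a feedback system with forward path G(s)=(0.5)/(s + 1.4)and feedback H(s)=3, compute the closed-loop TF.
Closed-loop T = G/(1+GH).
Numerator: G_num * H_den = 0.5.
Denominator: G_den * H_den + G_num * H_num = (s + 1.4) + (1.5) = s + 2.9.
T(s) = (0.5)/(s + 2.9)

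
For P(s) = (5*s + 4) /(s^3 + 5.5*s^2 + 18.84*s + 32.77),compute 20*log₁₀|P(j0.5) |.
Substitute s = j*0.5: P(j0.5) = 0.138817 + 0.0385316j.
|P(j0.5)| = sqrt(Re² + Im²) = 0.1441.
20*log₁₀(0.1441) = -16.83 dB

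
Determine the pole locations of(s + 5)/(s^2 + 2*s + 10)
Set denominator = 0: s^2 + 2*s + 10 = 0 → Poles: -1 + 3j, -1 - 3j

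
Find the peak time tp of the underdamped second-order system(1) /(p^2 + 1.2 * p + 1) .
Standard form: ωn²/(p²+2ζωn·p+ωn²) → ωn = 1, ζ = 0.6.
ωd = ωn·√(1-ζ²) = 1·√(1-0.6²) = 0.8.
tp = π/ωd = π/0.8 = 3.927 s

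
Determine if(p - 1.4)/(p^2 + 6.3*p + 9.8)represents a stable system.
Denominator: p^2 + 6.3*p + 9.8 = (p + 2.8)(p + 3.5). Poles: -2.8, -3.5. All Re(p)<0: Yes (stable)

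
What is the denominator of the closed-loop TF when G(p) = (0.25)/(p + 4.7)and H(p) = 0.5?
Characteristic poly = G_den * H_den + G_num * H_num = (p + 4.7) + (0.125) = p + 4.825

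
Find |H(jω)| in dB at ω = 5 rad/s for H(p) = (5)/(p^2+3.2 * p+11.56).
Substitute p = j*5: H(j5) = -0.153905 - 0.18322j.
|H(j5)| = sqrt(Re² + Im²) = 0.2393.
20*log₁₀(0.2393) = -12.42 dB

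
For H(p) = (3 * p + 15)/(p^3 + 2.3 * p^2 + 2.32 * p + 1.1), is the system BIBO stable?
Denominator: p^3 + 2.3*p^2 + 2.32*p + 1.1 = (p + 1.1)(p^2 + 1.2*p + 1). Poles: -0.6 + 0.8j, -0.6 - 0.8j, -1.1. All Re(p)<0: Yes (stable)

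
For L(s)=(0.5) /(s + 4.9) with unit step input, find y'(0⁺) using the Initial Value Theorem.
IVT: y'(0⁺) = lim_{s→∞} s²·Y(s) = lim_{s→∞} s·L(s).
deg(num) = 0, deg(den) = 1, relative degree = 1, so s·L(s) → (leading num)/(leading den) = 0.5/1 = 0.5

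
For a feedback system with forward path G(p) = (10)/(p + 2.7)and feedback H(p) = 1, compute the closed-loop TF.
Closed-loop T = G/(1+GH).
Numerator: G_num * H_den = 10.
Denominator: G_den * H_den + G_num * H_num = (p + 2.7) + (10) = p + 12.7.
T(p) = (10)/(p + 12.7)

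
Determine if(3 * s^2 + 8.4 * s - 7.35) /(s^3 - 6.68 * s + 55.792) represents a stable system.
Denominator: s^3 - 6.68*s + 55.792 = (s + 4.4)(s^2 - 4.4*s + 12.68). Poles: -4.4, 2.2 + 2.8j, 2.2 - 2.8j. All Re(p)<0: No (unstable)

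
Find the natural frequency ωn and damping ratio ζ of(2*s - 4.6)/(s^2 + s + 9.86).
Underdamped: complex pole -0.5 + 3.1j. ωn = |pole| = 3.14, ζ = -Re(pole)/ωn = 0.1592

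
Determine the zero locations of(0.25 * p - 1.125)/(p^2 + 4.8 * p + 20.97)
Set numerator = 0: 0.25*p - 1.125 = 0 → Zeros: 4.5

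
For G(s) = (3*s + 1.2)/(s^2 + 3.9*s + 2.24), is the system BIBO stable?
Denominator: s^2 + 3.9*s + 2.24 = (s + 0.7)(s + 3.2). Poles: -0.7, -3.2. All Re(p)<0: Yes (stable)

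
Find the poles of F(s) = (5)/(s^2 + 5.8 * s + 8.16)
Set denominator = 0: s^2 + 5.8*s + 8.16 = (s + 2.4)(s + 3.4) = 0 → Poles: -2.4, -3.4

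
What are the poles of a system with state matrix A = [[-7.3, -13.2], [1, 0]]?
Eigenvalues solve det(λI - A) = 0.
Characteristic polynomial: λ^2 + 7.3*λ + 13.2 = 0.
Factor: (λ + 4)(λ + 3.3) = 0.
Roots: -3.3, -4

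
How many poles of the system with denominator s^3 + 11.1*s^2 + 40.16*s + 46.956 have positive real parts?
s^3 + 11.1*s^2 + 40.16*s + 46.956 = (s + 2.6)(s + 4.3)(s + 4.2). Poles: -2.6, -4.2, -4.3. RHP poles (Re>0): 0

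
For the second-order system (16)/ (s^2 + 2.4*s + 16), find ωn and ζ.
Standard form: ωn²/(s²+2ζωn·s+ωn²).
const=16=ωn² → ωn=4, s coeff=2.4=2ζωn → ζ=0.3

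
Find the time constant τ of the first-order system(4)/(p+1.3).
First-order system: τ = -1/pole. Pole = -1.3. τ = -1/(-1.3) = 0.7692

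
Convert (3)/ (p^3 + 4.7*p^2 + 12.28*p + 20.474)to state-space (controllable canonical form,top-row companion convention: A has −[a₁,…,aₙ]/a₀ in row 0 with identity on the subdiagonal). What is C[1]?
Reachable canonical form: C = numerator coefficients (right-aligned, zero-padded to length n).
num = 3, C = [[0, 0, 3]].
C[1] = 0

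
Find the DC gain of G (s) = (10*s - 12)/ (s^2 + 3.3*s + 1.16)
DC gain = G(0) = num(0)/den(0) = -12/1.16 = -10.34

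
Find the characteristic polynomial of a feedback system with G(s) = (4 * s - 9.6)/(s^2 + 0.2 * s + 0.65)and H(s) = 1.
Characteristic poly = G_den * H_den + G_num * H_num = (s^2 + 0.2*s + 0.65) + (4*s - 9.6) = s^2 + 4.2*s - 8.95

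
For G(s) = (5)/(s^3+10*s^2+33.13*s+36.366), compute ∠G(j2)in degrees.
Substitute s = j*2: G(j2) = -0.00533246 - 0.0854896j.
∠G(j2) = atan2(Im, Re) = atan2(-0.0854896, -0.00533246) = -93.57°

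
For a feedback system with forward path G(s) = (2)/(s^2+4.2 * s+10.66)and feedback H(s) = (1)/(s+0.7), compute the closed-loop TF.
Closed-loop T = G/(1+GH).
Numerator: G_num * H_den = 2*s + 1.4.
Denominator: G_den * H_den + G_num * H_num = (s^3 + 4.9*s^2 + 13.6*s + 7.462) + (2) = s^3 + 4.9*s^2 + 13.6*s + 9.462.
T(s) = (2*s + 1.4)/(s^3 + 4.9*s^2 + 13.6*s + 9.462)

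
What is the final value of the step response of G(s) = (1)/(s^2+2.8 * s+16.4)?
FVT: lim_{t→∞} y(t) = lim_{s→0} s*Y(s) where Y(s) = G(s)/s.
= lim_{s→0} G(s) = G(0) = num(0)/den(0) = 1/16.4 = 0.06098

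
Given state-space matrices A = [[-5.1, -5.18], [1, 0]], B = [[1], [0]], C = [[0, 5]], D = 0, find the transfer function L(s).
L(s) = C(sI - A)⁻¹B + D.
Characteristic polynomial det(sI - A) = s^2 + 5.1*s + 5.18.
Numerator from C·adj(sI-A)·B + D·det(sI-A) = 5.
L(s) = (5)/(s^2 + 5.1*s + 5.18)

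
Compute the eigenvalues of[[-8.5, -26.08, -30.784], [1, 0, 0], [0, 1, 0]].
Eigenvalues solve det(λI - A) = 0.
Characteristic polynomial: λ^3 + 8.5*λ^2 + 26.08*λ + 30.784 = 0.
Factor: (λ + 3.7)(λ^2 + 4.8*λ + 8.32) = 0.
Roots: -2.4 + 1.6j, -2.4 - 1.6j, -3.7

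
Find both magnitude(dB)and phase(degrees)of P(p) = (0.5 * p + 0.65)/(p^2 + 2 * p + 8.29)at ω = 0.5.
Substitute p = j*0.5: P(j0.5) = 0.0834227 + 0.0207186j.
|P| = 20*log₁₀(sqrt(Re²+Im²)) = -21.31 dB.
∠P = atan2(Im, Re) = 13.95°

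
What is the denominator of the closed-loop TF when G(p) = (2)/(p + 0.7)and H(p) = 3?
Characteristic poly = G_den * H_den + G_num * H_num = (p + 0.7) + (6) = p + 6.7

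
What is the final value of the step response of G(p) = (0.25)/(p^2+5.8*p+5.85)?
FVT: lim_{t→∞} y(t) = lim_{p→0} p*Y(p) where Y(p) = G(p)/p.
= lim_{p→0} G(p) = G(0) = num(0)/den(0) = 0.25/5.85 = 0.04274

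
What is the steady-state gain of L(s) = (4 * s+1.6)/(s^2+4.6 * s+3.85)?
DC gain = L(0) = num(0)/den(0) = 1.6/3.85 = 0.4156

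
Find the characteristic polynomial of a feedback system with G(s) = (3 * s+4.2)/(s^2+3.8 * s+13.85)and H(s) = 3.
Characteristic poly = G_den * H_den + G_num * H_num = (s^2 + 3.8*s + 13.85) + (9*s + 12.6) = s^2 + 12.8*s + 26.45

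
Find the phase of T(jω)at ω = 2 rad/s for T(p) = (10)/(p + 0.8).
Substitute p = j*2: T(j2) = 1.72414 - 4.31034j.
∠T(j2) = atan2(Im, Re) = atan2(-4.31034, 1.72414) = -68.20°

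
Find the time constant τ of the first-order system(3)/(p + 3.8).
First-order system: τ = -1/pole. Pole = -3.8. τ = -1/(-3.8) = 0.2632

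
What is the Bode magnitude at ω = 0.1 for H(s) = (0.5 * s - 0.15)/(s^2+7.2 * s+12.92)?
Substitute s = j*0.1: H(j0.1) = -0.0113675 + 0.00450694j.
|H(j0.1)| = sqrt(Re² + Im²) = 0.01223.
20*log₁₀(0.01223) = -38.25 dB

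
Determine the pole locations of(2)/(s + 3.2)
Set denominator = 0: s + 3.2 = 0 → Poles: -3.2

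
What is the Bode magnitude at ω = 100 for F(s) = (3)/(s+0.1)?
Substitute s = j*100: F(j100) = 3e-05 - 0.03j.
|F(j100)| = sqrt(Re² + Im²) = 0.03.
20*log₁₀(0.03) = -30.46 dB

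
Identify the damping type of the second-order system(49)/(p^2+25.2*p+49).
Standard form: ωn²/(p²+2ζωn·p+ωn²) gives ωn=7, ζ=1.8.
Overdamped (ζ = 1.8 > 1)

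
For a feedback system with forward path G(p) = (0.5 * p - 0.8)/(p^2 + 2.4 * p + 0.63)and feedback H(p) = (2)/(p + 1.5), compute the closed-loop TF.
Closed-loop T = G/(1+GH).
Numerator: G_num * H_den = 0.5*p^2 - 0.05*p - 1.2.
Denominator: G_den * H_den + G_num * H_num = (p^3 + 3.9*p^2 + 4.23*p + 0.945) + (p - 1.6) = p^3 + 3.9*p^2 + 5.23*p - 0.655.
T(p) = (0.5*p^2 - 0.05*p - 1.2)/(p^3 + 3.9*p^2 + 5.23*p - 0.655)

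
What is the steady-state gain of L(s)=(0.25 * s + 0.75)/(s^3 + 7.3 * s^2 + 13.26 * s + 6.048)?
DC gain = L(0) = num(0)/den(0) = 0.75/6.048 = 0.124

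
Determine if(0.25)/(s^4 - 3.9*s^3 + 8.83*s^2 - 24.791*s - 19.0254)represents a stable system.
Denominator: s^4 - 3.9*s^3 + 8.83*s^2 - 24.791*s - 19.0254 = (s - 3.7)(s + 0.6)(s^2 - 0.8*s + 8.57). Poles: -0.6, 0.4 + 2.9j, 0.4 - 2.9j, 3.7. All Re(p)<0: No (unstable)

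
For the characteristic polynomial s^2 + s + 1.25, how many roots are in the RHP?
Poles: -0.5 + 1j, -0.5 - 1j. RHP poles (Re>0): 0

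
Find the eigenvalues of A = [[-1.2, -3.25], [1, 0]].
Eigenvalues solve det(λI - A) = 0.
Characteristic polynomial: λ^2 + 1.2*λ + 3.25 = 0.
Roots: -0.6 + 1.7j, -0.6 - 1.7j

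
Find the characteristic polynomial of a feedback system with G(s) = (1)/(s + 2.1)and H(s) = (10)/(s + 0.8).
Characteristic poly = G_den * H_den + G_num * H_num = (s^2 + 2.9*s + 1.68) + (10) = s^2 + 2.9*s + 11.68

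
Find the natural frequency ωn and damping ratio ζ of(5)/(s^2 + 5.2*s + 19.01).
Underdamped: complex pole -2.6 + 3.5j. ωn = |pole| = 4.36, ζ = -Re(pole)/ωn = 0.5963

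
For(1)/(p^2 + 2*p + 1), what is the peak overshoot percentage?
Standard form: ωn²/(p²+2ζωn·p+ωn²) → ωn = 1, ζ = 1.
ζ ≥ 1, so the response is non-oscillatory: peak overshoot = 0%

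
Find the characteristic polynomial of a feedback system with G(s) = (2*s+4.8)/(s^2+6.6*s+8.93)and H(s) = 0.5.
Characteristic poly = G_den * H_den + G_num * H_num = (s^2 + 6.6*s + 8.93) + (s + 2.4) = s^2 + 7.6*s + 11.33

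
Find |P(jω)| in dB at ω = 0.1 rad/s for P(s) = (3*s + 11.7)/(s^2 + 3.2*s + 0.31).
Substitute s = j*0.1: P(j0.1) = 18.7422 - 18.9917j.
|P(j0.1)| = sqrt(Re² + Im²) = 26.68.
20*log₁₀(26.68) = 28.52 dB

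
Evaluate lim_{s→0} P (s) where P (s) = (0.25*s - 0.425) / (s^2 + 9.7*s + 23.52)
DC gain = P(0) = num(0)/den(0) = -0.425/23.52 = -0.01807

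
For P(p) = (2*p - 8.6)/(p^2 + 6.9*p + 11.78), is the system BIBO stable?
Denominator: p^2 + 6.9*p + 11.78 = (p + 3.1)(p + 3.8). Poles: -3.1, -3.8. All Re(p)<0: Yes (stable)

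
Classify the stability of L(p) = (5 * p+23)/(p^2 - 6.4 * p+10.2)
Denominator: p^2 - 6.4*p + 10.2 = (p - 3.4)(p - 3). Poles: 3, 3.4. Unstable (2 pole(s) in RHP)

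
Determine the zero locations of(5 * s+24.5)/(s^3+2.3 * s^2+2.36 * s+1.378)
Set numerator = 0: 5*s + 24.5 = 0 → Zeros: -4.9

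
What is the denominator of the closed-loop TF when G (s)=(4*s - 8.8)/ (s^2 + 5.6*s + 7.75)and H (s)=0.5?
Characteristic poly = G_den * H_den + G_num * H_num = (s^2 + 5.6*s + 7.75) + (2*s - 4.4) = s^2 + 7.6*s + 3.35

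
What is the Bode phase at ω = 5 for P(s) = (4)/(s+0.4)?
Substitute s = j*5: P(j5) = 0.063593 - 0.794913j.
∠P(j5) = atan2(Im, Re) = atan2(-0.794913, 0.063593) = -85.43°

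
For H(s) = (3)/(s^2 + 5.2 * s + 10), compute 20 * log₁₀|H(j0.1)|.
Substitute s = j*0.1: H(j0.1) = 0.299489 - 0.015589j.
|H(j0.1)| = sqrt(Re² + Im²) = 0.2999.
20*log₁₀(0.2999) = -10.46 dB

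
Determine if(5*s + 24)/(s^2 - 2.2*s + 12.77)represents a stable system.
Denominator: s^2 - 2.2*s + 12.77. Poles: 1.1 + 3.4j, 1.1 - 3.4j. All Re(p)<0: No (unstable)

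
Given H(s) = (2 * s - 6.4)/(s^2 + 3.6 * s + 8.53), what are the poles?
Set denominator = 0: s^2 + 3.6*s + 8.53 = 0 → Poles: -1.8 + 2.3j, -1.8 - 2.3j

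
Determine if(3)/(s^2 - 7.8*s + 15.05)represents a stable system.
Denominator: s^2 - 7.8*s + 15.05 = (s - 4.3)(s - 3.5). Poles: 3.5, 4.3. All Re(p)<0: No (unstable)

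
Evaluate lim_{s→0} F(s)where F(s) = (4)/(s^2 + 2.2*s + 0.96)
DC gain = F(0) = num(0)/den(0) = 4/0.96 = 4.167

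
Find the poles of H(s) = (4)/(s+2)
Set denominator = 0: s + 2 = 0 → Poles: -2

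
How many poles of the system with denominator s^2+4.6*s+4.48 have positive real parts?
s^2 + 4.6*s + 4.48 = (s + 3.2)(s + 1.4). Poles: -1.4, -3.2. RHP poles (Re>0): 0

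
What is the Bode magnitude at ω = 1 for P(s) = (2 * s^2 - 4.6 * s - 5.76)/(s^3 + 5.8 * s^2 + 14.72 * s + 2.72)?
Substitute s = j*1: P(j1) = -0.198312 + 0.610117j.
|P(j1)| = sqrt(Re² + Im²) = 0.6415.
20*log₁₀(0.6415) = -3.86 dB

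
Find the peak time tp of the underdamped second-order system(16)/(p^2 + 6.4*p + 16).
Standard form: ωn²/(p²+2ζωn·p+ωn²) → ωn = 4, ζ = 0.8.
ωd = ωn·√(1-ζ²) = 4·√(1-0.8²) = 2.4.
tp = π/ωd = π/2.4 = 1.309 s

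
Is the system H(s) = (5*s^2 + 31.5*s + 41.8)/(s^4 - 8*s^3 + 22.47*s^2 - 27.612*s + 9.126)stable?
Denominator: s^4 - 8*s^3 + 22.47*s^2 - 27.612*s + 9.126 = (s - 3.9)(s - 0.5)(s^2 - 3.6*s + 4.68). Poles: 0.5, 1.8 + 1.2j, 1.8 - 1.2j, 3.9. All Re(p)<0: No (unstable)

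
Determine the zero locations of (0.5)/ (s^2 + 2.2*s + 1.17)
Numerator is a nonzero constant (0.5) → Zeros: none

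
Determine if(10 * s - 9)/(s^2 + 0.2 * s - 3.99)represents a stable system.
Denominator: s^2 + 0.2*s - 3.99 = (s - 1.9)(s + 2.1). Poles: -2.1, 1.9. All Re(p)<0: No (unstable)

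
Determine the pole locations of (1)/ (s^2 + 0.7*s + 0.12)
Set denominator = 0: s^2 + 0.7*s + 0.12 = (s + 0.4)(s + 0.3) = 0 → Poles: -0.3, -0.4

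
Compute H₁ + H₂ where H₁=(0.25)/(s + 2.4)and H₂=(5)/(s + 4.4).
Parallel: H = H₁ + H₂ = (n₁·d₂ + n₂·d₁)/(d₁·d₂).
n₁·d₂ = 0.25*s + 1.1. n₂·d₁ = 5*s + 12. Sum = 5.25*s + 13.1. d₁·d₂ = s^2 + 6.8*s + 10.56.
H(s) = (5.25*s + 13.1)/(s^2 + 6.8*s + 10.56)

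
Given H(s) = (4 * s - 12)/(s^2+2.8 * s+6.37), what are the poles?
Set denominator = 0: s^2 + 2.8*s + 6.37 = 0 → Poles: -1.4 + 2.1j, -1.4 - 2.1j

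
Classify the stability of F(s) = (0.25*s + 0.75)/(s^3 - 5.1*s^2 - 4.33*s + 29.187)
Denominator: s^3 - 5.1*s^2 - 4.33*s + 29.187 = (s - 4.7)(s - 2.7)(s + 2.3). Poles: -2.3, 2.7, 4.7. Unstable (2 pole(s) in RHP)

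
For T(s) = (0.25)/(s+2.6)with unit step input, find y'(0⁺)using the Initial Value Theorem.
IVT: y'(0⁺) = lim_{s→∞} s²·Y(s) = lim_{s→∞} s·T(s).
deg(num) = 0, deg(den) = 1, relative degree = 1, so s·T(s) → (leading num)/(leading den) = 0.25/1 = 0.25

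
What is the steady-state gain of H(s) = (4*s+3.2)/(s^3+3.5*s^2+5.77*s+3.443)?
DC gain = H(0) = num(0)/den(0) = 3.2/3.443 = 0.9294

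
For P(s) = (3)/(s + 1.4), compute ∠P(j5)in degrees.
Substitute s = j*5: P(j5) = 0.155786 - 0.55638j.
∠P(j5) = atan2(Im, Re) = atan2(-0.55638, 0.155786) = -74.36°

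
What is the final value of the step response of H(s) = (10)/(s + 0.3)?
FVT: lim_{t→∞} y(t) = lim_{s→0} s*Y(s) where Y(s) = H(s)/s.
= lim_{s→0} H(s) = H(0) = num(0)/den(0) = 10/0.3 = 33.33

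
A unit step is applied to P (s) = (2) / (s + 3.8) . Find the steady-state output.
FVT: lim_{t→∞} y(t) = lim_{s→0} s*Y(s) where Y(s) = P(s)/s.
= lim_{s→0} P(s) = P(0) = num(0)/den(0) = 2/3.8 = 0.5263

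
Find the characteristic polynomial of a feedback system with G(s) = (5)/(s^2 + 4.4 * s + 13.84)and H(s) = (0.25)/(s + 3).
Characteristic poly = G_den * H_den + G_num * H_num = (s^3 + 7.4*s^2 + 27.04*s + 41.52) + (1.25) = s^3 + 7.4*s^2 + 27.04*s + 42.77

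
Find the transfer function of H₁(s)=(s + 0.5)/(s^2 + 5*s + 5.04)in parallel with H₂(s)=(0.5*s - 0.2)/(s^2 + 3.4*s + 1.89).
Parallel: H = H₁ + H₂ = (n₁·d₂ + n₂·d₁)/(d₁·d₂).
n₁·d₂ = s^3 + 3.9*s^2 + 3.59*s + 0.945. n₂·d₁ = 0.5*s^3 + 2.3*s^2 + 1.52*s - 1.008. Sum = 1.5*s^3 + 6.2*s^2 + 5.11*s - 0.063. d₁·d₂ = s^4 + 8.4*s^3 + 23.93*s^2 + 26.586*s + 9.5256.
H(s) = (1.5*s^3 + 6.2*s^2 + 5.11*s - 0.063)/(s^4 + 8.4*s^3 + 23.93*s^2 + 26.586*s + 9.5256)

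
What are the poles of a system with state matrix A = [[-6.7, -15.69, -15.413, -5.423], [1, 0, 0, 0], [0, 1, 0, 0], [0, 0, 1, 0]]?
Eigenvalues solve det(λI - A) = 0.
Characteristic polynomial: λ^4 + 6.7*λ^3 + 15.69*λ^2 + 15.413*λ + 5.423 = 0.
Factor: (λ + 1.1)(λ + 1.7)(λ + 2.9)(λ + 1) = 0.
Roots: -1, -1.1, -1.7, -2.9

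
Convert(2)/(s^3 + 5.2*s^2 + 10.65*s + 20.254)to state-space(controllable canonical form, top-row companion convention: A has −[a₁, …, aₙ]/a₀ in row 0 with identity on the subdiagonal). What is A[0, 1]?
Reachable canonical form for den = s^3 + 5.2*s^2 + 10.65*s + 20.254: top row of A = -[a₁,a₂,...,aₙ]/a₀, ones on the subdiagonal, zeros elsewhere.
A = [[-5.2, -10.65, -20.254], [1, 0, 0], [0, 1, 0]].
A[0,1] = -10.65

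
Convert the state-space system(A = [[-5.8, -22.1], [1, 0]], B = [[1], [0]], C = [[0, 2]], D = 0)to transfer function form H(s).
H(s) = C(sI - A)⁻¹B + D.
Characteristic polynomial det(sI - A) = s^2 + 5.8*s + 22.1.
Numerator from C·adj(sI-A)·B + D·det(sI-A) = 2.
H(s) = (2)/(s^2 + 5.8*s + 22.1)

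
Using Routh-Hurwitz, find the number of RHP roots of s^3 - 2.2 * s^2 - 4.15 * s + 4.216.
Routh array:
s^3: [1, -4.15]; s^2: [-2.2, 4.216]; s^1: [-2.23364]; s^0: [4.216]
First column: [1, -2.2, -2.23364, 4.216]. Sign changes = RHP roots = 2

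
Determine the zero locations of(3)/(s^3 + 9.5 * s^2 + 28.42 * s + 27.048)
Numerator is a nonzero constant (3) → Zeros: none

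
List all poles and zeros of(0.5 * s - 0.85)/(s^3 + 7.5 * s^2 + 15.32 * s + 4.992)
Set denominator = 0: s^3 + 7.5*s^2 + 15.32*s + 4.992 = (s + 3.9)(s + 0.4)(s + 3.2) = 0 → Poles: -0.4, -3.2, -3.9
Set numerator = 0: 0.5*s - 0.85 = 0 → Zeros: 1.7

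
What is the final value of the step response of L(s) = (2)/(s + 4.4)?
FVT: lim_{t→∞} y(t) = lim_{s→0} s*Y(s) where Y(s) = L(s)/s.
= lim_{s→0} L(s) = L(0) = num(0)/den(0) = 2/4.4 = 0.4545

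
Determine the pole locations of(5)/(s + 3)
Set denominator = 0: s + 3 = 0 → Poles: -3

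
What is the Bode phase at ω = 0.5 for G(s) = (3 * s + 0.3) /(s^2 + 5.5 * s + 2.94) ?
Substitute s = j*0.5: G(j0.5) = 0.333275 + 0.216912j.
∠G(j0.5) = atan2(Im, Re) = atan2(0.216912, 0.333275) = 33.06°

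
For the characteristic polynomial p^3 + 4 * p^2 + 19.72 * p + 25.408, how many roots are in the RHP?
p^3 + 4*p^2 + 19.72*p + 25.408 = (p + 1.6)(p^2 + 2.4*p + 15.88). Poles: -1.2 + 3.8j, -1.2 - 3.8j, -1.6. RHP poles (Re>0): 0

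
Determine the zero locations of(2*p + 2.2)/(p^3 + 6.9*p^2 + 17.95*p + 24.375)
Set numerator = 0: 2*p + 2.2 = 0 → Zeros: -1.1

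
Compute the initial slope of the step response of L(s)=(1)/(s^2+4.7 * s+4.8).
IVT: y'(0⁺) = lim_{s→∞} s²·Y(s) = lim_{s→∞} s·L(s).
deg(num) = 0, deg(den) = 2, relative degree = 2 ≥ 2, so s·L(s) → 0. Initial slope = 0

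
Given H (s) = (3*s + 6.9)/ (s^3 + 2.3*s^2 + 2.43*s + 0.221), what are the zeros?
Set numerator = 0: 3*s + 6.9 = 0 → Zeros: -2.3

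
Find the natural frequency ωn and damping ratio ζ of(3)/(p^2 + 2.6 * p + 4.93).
Underdamped: complex pole -1.3 + 1.8j. ωn = |pole| = 2.22, ζ = -Re(pole)/ωn = 0.5855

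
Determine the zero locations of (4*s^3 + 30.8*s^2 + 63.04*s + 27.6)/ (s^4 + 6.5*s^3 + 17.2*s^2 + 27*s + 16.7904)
Set numerator = 0: 4*s^3 + 30.8*s^2 + 63.04*s + 27.6 = 4*(s + 2.5)(s + 0.6)(s + 4.6) = 0 → Zeros: -0.6, -2.5, -4.6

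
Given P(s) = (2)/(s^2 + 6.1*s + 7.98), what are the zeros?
Numerator is a nonzero constant (2) → Zeros: none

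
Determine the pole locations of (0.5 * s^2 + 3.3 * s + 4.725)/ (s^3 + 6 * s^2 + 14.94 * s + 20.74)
Set denominator = 0: s^3 + 6*s^2 + 14.94*s + 20.74 = (s + 3.4)(s^2 + 2.6*s + 6.1) = 0 → Poles: -1.3 + 2.1j, -1.3 - 2.1j, -3.4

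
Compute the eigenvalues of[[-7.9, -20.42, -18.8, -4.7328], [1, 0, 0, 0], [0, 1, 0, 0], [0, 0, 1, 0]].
Eigenvalues solve det(λI - A) = 0.
Characteristic polynomial: λ^4 + 7.9*λ^3 + 20.42*λ^2 + 18.8*λ + 4.7328 = 0.
Factor: (λ + 3.4)(λ + 1.2)(λ + 2.9)(λ + 0.4) = 0.
Roots: -0.4, -1.2, -2.9, -3.4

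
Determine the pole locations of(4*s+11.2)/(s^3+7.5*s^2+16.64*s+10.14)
Set denominator = 0: s^3 + 7.5*s^2 + 16.64*s + 10.14 = (s + 2.6)(s + 3.9)(s + 1) = 0 → Poles: -1, -2.6, -3.9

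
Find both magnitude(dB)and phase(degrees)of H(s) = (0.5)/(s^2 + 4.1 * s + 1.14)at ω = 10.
Substitute s = j*10: H(j10) = -0.00431541 - 0.00178972j.
|H| = 20*log₁₀(sqrt(Re²+Im²)) = -46.61 dB.
∠H = atan2(Im, Re) = -157.47°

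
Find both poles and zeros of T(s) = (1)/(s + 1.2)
Set denominator = 0: s + 1.2 = 0 → Poles: -1.2
Numerator is a nonzero constant (1) → Zeros: none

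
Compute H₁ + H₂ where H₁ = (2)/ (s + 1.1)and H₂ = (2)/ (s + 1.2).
Parallel: H = H₁ + H₂ = (n₁·d₂ + n₂·d₁)/(d₁·d₂).
n₁·d₂ = 2*s + 2.4. n₂·d₁ = 2*s + 2.2. Sum = 4*s + 4.6. d₁·d₂ = s^2 + 2.3*s + 1.32.
H(s) = (4*s + 4.6)/(s^2 + 2.3*s + 1.32)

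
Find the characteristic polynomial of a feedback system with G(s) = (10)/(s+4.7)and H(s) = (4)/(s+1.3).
Characteristic poly = G_den * H_den + G_num * H_num = (s^2 + 6*s + 6.11) + (40) = s^2 + 6*s + 46.11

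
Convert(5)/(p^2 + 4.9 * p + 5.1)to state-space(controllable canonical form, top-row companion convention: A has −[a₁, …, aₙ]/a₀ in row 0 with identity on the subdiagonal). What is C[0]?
Reachable canonical form: C = numerator coefficients (right-aligned, zero-padded to length n).
num = 5, C = [[0, 5]].
C[0] = 0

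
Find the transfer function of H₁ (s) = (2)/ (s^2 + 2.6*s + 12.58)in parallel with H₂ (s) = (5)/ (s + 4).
Parallel: H = H₁ + H₂ = (n₁·d₂ + n₂·d₁)/(d₁·d₂).
n₁·d₂ = 2*s + 8. n₂·d₁ = 5*s^2 + 13*s + 62.9. Sum = 5*s^2 + 15*s + 70.9. d₁·d₂ = s^3 + 6.6*s^2 + 22.98*s + 50.32.
H(s) = (5*s^2 + 15*s + 70.9)/(s^3 + 6.6*s^2 + 22.98*s + 50.32)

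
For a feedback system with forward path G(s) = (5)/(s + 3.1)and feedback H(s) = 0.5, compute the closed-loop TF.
Closed-loop T = G/(1+GH).
Numerator: G_num * H_den = 5.
Denominator: G_den * H_den + G_num * H_num = (s + 3.1) + (2.5) = s + 5.6.
T(s) = (5)/(s + 5.6)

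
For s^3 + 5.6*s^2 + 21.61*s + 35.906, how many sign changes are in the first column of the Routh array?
Routh array:
s^3: [1, 21.61]; s^2: [5.6, 35.906]; s^1: [15.1982]; s^0: [35.906]
First column: [1, 5.6, 15.1982, 35.906]. Sign changes = 0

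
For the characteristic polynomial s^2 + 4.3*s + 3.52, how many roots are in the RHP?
s^2 + 4.3*s + 3.52 = (s + 1.1)(s + 3.2). Poles: -1.1, -3.2. RHP poles (Re>0): 0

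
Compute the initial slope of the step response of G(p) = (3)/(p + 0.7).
IVT: y'(0⁺) = lim_{p→∞} p²·Y(p) = lim_{p→∞} p·G(p).
deg(num) = 0, deg(den) = 1, relative degree = 1, so p·G(p) → (leading num)/(leading den) = 3/1 = 3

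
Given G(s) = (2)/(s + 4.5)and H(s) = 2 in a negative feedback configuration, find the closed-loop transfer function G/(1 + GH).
Closed-loop T = G/(1+GH).
Numerator: G_num * H_den = 2.
Denominator: G_den * H_den + G_num * H_num = (s + 4.5) + (4) = s + 8.5.
T(s) = (2)/(s + 8.5)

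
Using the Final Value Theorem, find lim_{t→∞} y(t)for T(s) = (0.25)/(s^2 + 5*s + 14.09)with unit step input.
FVT: lim_{t→∞} y(t) = lim_{s→0} s*Y(s) where Y(s) = T(s)/s.
= lim_{s→0} T(s) = T(0) = num(0)/den(0) = 0.25/14.09 = 0.01774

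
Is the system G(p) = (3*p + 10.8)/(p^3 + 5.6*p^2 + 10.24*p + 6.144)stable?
Denominator: p^3 + 5.6*p^2 + 10.24*p + 6.144 = (p + 2.4)(p + 1.6)(p + 1.6). Poles: -1.6, -1.6, -2.4. All Re(p)<0: Yes (stable)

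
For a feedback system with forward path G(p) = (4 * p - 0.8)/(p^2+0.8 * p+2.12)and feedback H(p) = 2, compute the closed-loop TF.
Closed-loop T = G/(1+GH).
Numerator: G_num * H_den = 4*p - 0.8.
Denominator: G_den * H_den + G_num * H_num = (p^2 + 0.8*p + 2.12) + (8*p - 1.6) = p^2 + 8.8*p + 0.52.
T(p) = (4*p - 0.8)/(p^2 + 8.8*p + 0.52)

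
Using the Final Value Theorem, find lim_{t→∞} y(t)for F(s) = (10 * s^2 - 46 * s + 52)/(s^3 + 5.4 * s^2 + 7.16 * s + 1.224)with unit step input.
FVT: lim_{t→∞} y(t) = lim_{s→0} s*Y(s) where Y(s) = F(s)/s.
= lim_{s→0} F(s) = F(0) = num(0)/den(0) = 52/1.224 = 42.48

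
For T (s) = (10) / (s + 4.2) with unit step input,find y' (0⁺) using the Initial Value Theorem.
IVT: y'(0⁺) = lim_{s→∞} s²·Y(s) = lim_{s→∞} s·T(s).
deg(num) = 0, deg(den) = 1, relative degree = 1, so s·T(s) → (leading num)/(leading den) = 10/1 = 10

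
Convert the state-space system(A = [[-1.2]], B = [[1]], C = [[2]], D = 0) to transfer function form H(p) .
H(p) = C(pI - A)⁻¹B + D.
Characteristic polynomial det(pI - A) = p + 1.2.
Numerator from C·adj(pI-A)·B + D·det(pI-A) = 2.
H(p) = (2)/(p + 1.2)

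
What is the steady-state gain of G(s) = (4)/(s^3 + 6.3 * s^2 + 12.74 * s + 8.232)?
DC gain = G(0) = num(0)/den(0) = 4/8.232 = 0.4859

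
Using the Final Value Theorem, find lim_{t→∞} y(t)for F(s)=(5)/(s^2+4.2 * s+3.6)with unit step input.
FVT: lim_{t→∞} y(t) = lim_{s→0} s*Y(s) where Y(s) = F(s)/s.
= lim_{s→0} F(s) = F(0) = num(0)/den(0) = 5/3.6 = 1.389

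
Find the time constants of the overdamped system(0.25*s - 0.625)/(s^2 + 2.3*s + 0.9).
Overdamped: real poles at -0.5, -1.8. τ = -1/pole → τ₁ = 2, τ₂ = 0.5556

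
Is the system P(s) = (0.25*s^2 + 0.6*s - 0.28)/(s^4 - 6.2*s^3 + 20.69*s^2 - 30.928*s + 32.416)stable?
Denominator: s^4 - 6.2*s^3 + 20.69*s^2 - 30.928*s + 32.416 = (s^2 - 1.6*s + 3.2)(s^2 - 4.6*s + 10.13). Poles: 0.8 + 1.6j, 0.8 - 1.6j, 2.3 + 2.2j, 2.3 - 2.2j. All Re(p)<0: No (unstable)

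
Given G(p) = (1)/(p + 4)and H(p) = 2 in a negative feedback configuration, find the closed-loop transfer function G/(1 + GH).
Closed-loop T = G/(1+GH).
Numerator: G_num * H_den = 1.
Denominator: G_den * H_den + G_num * H_num = (p + 4) + (2) = p + 6.
T(p) = (1)/(p + 6)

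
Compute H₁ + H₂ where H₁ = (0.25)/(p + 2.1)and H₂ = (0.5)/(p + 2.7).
Parallel: H = H₁ + H₂ = (n₁·d₂ + n₂·d₁)/(d₁·d₂).
n₁·d₂ = 0.25*p + 0.675. n₂·d₁ = 0.5*p + 1.05. Sum = 0.75*p + 1.725. d₁·d₂ = p^2 + 4.8*p + 5.67.
H(p) = (0.75*p + 1.725)/(p^2 + 4.8*p + 5.67)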